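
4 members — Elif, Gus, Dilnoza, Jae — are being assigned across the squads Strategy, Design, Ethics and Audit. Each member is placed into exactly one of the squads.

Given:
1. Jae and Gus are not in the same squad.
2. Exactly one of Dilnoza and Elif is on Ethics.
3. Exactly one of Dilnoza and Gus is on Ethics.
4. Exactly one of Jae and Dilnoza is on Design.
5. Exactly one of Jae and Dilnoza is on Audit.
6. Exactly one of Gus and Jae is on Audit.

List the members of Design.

Design = {Dilnoza}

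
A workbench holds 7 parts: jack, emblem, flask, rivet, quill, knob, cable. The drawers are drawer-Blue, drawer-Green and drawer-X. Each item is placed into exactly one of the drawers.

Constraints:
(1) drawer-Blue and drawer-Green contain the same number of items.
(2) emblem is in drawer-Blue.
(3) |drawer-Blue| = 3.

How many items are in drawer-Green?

3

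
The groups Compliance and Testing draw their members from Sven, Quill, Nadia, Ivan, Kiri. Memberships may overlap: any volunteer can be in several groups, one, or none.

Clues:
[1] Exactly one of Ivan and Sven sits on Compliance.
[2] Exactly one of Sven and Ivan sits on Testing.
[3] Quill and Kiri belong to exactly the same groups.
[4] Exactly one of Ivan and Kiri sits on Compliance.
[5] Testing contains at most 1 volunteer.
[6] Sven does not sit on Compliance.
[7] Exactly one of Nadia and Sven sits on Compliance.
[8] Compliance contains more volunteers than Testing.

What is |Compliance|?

2

From (6): Sven ∉ Compliance.
(1) (exactly one): Ivan ∈ Compliance.
(4) (exactly one): Kiri ∉ Compliance.
(7) (exactly one): Nadia ∈ Compliance.
(3): Quill matches Kiri: Quill ∉ Compliance.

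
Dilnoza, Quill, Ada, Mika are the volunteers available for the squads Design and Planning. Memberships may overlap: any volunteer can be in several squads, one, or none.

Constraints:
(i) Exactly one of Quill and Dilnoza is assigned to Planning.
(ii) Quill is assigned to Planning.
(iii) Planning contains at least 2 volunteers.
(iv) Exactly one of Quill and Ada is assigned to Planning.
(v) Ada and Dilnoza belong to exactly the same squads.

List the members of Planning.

Planning = {Mika, Quill}

From (ii): Quill ∈ Planning.
(i) (exactly one): Dilnoza ∉ Planning.
(iv) (exactly one): Ada ∉ Planning.
(iii): only 2 candidates remain for Planning, so all are in.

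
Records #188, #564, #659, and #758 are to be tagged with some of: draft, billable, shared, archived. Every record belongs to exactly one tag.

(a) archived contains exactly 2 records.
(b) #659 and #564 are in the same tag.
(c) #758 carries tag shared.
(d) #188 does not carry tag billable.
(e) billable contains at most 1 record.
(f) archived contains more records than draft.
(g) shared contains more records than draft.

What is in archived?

From (c): #758 ∈ shared.
From (d): #188 ∉ billable.
Suppose #188 ∈ archived: no assignment then satisfies all the clues, so #188 ∉ archived.

archived = {#564, #659}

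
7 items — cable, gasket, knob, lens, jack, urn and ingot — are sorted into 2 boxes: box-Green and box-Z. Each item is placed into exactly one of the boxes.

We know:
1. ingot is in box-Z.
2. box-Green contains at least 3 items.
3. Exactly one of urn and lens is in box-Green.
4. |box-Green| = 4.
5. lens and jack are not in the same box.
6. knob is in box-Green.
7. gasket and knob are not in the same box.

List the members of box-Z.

box-Z = {gasket, ingot, lens}

From (1): ingot ∈ box-Z.
From (6): knob ∈ box-Green.
(7): gasket ∉ box-Green.
Only one box left: gasket ∈ box-Z.
Suppose cable ∈ box-Z: no assignment then satisfies all the clues, so cable ∉ box-Z.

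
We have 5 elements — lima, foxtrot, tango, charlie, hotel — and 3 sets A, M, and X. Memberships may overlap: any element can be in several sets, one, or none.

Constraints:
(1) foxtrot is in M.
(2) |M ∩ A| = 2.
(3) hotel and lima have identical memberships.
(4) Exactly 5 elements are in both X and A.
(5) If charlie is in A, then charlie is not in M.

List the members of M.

M = {foxtrot, tango}

From (1): foxtrot ∈ M.
Suppose lima ∈ M: no assignment then satisfies all the clues, so lima ∉ M.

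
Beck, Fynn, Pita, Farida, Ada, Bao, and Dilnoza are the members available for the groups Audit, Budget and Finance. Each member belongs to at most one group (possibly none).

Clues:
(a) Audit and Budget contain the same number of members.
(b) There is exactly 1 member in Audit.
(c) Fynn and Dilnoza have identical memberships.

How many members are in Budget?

1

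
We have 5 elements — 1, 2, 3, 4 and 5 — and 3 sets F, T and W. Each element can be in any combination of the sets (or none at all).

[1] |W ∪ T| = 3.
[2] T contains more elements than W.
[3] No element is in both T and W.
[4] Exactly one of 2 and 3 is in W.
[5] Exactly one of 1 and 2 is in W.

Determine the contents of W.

W = {2}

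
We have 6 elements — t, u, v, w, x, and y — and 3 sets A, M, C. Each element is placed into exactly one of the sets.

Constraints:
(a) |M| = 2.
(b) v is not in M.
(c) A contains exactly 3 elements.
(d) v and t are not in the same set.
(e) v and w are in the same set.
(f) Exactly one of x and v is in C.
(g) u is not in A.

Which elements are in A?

A = {v, w, y}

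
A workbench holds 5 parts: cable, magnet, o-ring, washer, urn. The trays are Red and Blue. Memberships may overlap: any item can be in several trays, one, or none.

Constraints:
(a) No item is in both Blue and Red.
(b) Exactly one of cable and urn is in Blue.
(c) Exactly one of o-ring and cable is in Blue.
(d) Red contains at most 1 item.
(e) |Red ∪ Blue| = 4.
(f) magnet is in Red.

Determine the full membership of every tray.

From (f): magnet ∈ Red.
(a) (disjoint): magnet ∉ Blue.
(d): Red already has 1, so the rest are out.
Suppose cable ∈ Blue: no assignment then satisfies all the clues, so cable ∉ Blue.

Red = {magnet}; Blue = {o-ring, urn, washer}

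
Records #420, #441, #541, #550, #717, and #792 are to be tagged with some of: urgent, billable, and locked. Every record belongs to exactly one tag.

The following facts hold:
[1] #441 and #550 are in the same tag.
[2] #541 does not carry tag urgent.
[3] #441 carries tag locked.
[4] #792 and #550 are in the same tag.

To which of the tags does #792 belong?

#792: locked

From (2): #541 ∉ urgent.
From (3): #441 ∈ locked.
(1): #550 matches #441: #550 ∉ urgent.
(1): #550 matches #441: #550 ∉ billable.
(1): #550 matches #441: #550 ∈ locked.
(4): #792 matches #550: #792 ∉ urgent.
(4): #792 matches #550: #792 ∉ billable.
(4): #792 matches #550: #792 ∈ locked.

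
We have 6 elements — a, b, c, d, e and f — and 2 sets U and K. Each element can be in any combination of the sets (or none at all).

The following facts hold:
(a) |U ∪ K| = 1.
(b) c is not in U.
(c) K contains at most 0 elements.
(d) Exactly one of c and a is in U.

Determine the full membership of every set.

From (b): c ∉ U.
(c): K already has 0, so the rest are out.
(d) (exactly one): a ∈ U.
Suppose b ∈ U: no assignment then satisfies all the clues, so b ∉ U.

U = {a}; K = {}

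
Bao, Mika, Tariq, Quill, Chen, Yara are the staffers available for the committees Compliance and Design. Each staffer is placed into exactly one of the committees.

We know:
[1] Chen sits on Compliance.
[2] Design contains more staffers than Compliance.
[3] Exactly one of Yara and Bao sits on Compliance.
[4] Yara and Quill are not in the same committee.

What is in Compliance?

Compliance = {Chen, Yara}

From (1): Chen ∈ Compliance.
Suppose Bao ∈ Compliance: no assignment then satisfies all the clues, so Bao ∉ Compliance.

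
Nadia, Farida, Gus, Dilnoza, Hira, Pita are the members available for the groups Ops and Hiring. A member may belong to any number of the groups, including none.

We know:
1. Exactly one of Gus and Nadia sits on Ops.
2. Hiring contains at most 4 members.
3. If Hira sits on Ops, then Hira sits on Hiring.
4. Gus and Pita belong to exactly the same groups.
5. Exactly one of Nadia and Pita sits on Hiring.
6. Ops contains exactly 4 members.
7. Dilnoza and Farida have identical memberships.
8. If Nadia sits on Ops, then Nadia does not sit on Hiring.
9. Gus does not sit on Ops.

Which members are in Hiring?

Hiring = {Gus, Hira, Pita}

From (9): Gus ∉ Ops.
(1) (exactly one): Nadia ∈ Ops.
(4): Pita matches Gus: Pita ∉ Ops.
(6): only 4 candidates remain for Ops, so all are in.
(8): Nadia ∉ Hiring.
(3): Hira ∈ Hiring.
(5) (exactly one): Pita ∈ Hiring.
(4): Gus matches Pita: Gus ∈ Hiring.
Suppose Farida ∈ Hiring: no assignment then satisfies all the clues, so Farida ∉ Hiring.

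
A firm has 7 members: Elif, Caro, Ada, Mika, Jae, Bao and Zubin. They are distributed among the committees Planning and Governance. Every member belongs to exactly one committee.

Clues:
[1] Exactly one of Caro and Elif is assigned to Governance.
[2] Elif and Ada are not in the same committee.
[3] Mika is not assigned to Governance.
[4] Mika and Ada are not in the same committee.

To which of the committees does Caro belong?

From (3): Mika ∉ Governance.
Only one committee left: Mika ∈ Planning.
(4): Ada ∉ Planning.
Only one committee left: Ada ∈ Governance.
(2): Elif ∉ Governance.
Only one committee left: Elif ∈ Planning.
(1) (exactly one): Caro ∈ Governance.

Caro: Governance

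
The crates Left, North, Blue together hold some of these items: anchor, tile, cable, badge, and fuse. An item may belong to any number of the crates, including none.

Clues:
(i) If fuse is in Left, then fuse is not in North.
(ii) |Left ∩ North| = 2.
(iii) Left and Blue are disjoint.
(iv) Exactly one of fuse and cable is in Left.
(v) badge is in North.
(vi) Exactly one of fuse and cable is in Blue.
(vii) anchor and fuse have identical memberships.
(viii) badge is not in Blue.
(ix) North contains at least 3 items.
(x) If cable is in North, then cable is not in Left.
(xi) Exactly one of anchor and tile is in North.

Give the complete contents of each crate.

Left = {anchor, badge, fuse, tile}; North = {badge, cable, tile}; Blue = {cable}

From (v): badge ∈ North.
From (viii): badge ∉ Blue.
Suppose anchor ∉ Left: no assignment then satisfies all the clues, so anchor ∈ Left.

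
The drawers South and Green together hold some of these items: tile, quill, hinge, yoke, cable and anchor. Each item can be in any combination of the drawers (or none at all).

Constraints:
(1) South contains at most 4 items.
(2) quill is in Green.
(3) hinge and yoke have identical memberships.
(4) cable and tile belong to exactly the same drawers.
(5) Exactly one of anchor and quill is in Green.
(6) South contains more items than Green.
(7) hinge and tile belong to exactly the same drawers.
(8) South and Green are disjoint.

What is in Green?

Green = {quill}

From (2): quill ∈ Green.
(5) (exactly one): anchor ∉ Green.
(8) (disjoint): quill ∉ South.
Suppose tile ∈ Green: no assignment then satisfies all the clues, so tile ∉ Green.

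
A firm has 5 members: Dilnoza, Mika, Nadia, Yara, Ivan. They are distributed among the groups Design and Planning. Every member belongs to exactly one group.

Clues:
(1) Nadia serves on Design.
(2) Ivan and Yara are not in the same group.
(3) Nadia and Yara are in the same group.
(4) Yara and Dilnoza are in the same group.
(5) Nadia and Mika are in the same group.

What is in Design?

Design = {Dilnoza, Mika, Nadia, Yara}

From (1): Nadia ∈ Design.
(3): Yara matches Nadia: Yara ∈ Design.
(4): Dilnoza matches Yara: Dilnoza ∈ Design.
(5): Mika matches Nadia: Mika ∈ Design.
(2): Ivan ∉ Design.
Only one group left: Ivan ∈ Planning.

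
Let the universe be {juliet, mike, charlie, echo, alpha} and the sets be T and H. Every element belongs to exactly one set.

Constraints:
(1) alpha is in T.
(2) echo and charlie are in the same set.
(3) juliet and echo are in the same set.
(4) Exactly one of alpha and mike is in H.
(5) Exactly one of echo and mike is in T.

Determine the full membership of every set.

From (1): alpha ∈ T.
(4) (exactly one): mike ∈ H.
(5) (exactly one): echo ∈ T.
(2): charlie matches echo: charlie ∈ T.
(3): juliet matches echo: juliet ∈ T.

T = {alpha, charlie, echo, juliet}; H = {mike}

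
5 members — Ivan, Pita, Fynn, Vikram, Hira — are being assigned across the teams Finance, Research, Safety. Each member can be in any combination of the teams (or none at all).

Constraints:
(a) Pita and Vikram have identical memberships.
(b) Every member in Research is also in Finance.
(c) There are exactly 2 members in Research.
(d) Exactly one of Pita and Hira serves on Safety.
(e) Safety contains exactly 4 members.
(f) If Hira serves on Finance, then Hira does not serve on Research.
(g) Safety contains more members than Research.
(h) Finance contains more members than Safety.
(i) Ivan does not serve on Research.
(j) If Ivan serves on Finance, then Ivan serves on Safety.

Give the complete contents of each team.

Finance = {Fynn, Hira, Ivan, Pita, Vikram}; Research = {Pita, Vikram}; Safety = {Fynn, Ivan, Pita, Vikram}

From (i): Ivan ∉ Research.
Suppose Ivan ∉ Finance: no assignment then satisfies all the clues, so Ivan ∈ Finance.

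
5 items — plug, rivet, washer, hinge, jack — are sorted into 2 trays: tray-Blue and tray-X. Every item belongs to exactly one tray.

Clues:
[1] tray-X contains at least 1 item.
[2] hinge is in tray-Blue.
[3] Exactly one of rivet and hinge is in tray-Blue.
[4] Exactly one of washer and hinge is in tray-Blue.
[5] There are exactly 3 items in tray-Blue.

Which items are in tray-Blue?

From (2): hinge ∈ tray-Blue.
(3) (exactly one): rivet ∉ tray-Blue.
(4) (exactly one): washer ∉ tray-Blue.
(5): only 3 candidates remain for tray-Blue, so all are in.
Only one tray left: rivet ∈ tray-X.
Only one tray left: washer ∈ tray-X.

tray-Blue = {hinge, jack, plug}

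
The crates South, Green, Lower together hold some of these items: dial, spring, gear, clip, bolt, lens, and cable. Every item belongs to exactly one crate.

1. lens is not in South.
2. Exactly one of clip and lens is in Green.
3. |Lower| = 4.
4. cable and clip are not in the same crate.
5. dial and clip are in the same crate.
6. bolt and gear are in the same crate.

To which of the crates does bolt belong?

bolt: Lower

From (1): lens ∉ South.
Suppose bolt ∈ South: no assignment then satisfies all the clues, so bolt ∉ South.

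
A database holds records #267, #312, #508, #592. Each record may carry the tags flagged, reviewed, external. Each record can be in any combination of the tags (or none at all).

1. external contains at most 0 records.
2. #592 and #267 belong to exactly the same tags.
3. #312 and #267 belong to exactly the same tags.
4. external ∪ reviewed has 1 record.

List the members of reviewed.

reviewed = {#508}

(1): external already has 0, so the rest are out.
Suppose #267 ∈ reviewed: no assignment then satisfies all the clues, so #267 ∉ reviewed.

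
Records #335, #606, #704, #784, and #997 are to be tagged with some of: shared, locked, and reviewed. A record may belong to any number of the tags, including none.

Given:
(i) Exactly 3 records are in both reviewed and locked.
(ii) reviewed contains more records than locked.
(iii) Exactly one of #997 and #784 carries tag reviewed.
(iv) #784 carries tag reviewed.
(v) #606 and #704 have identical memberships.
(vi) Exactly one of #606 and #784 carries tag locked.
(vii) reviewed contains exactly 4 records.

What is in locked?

locked = {#335, #606, #704}

From (iv): #784 ∈ reviewed.
(iii) (exactly one): #997 ∉ reviewed.
(vii): only 4 candidates remain for reviewed, so all are in.
Suppose #335 ∉ locked: no assignment then satisfies all the clues, so #335 ∈ locked.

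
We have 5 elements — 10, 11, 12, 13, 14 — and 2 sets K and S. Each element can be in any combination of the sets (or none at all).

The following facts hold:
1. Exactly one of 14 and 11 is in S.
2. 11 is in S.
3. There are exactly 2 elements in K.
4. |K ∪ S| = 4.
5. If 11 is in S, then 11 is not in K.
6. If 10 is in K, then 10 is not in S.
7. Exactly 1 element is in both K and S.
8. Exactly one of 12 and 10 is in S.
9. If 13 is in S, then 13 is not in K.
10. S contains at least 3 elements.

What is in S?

S = {11, 12, 13}

From (2): 11 ∈ S.
(1) (exactly one): 14 ∉ S.
(5): 11 ∉ K.
Suppose 10 ∈ S: no assignment then satisfies all the clues, so 10 ∉ S.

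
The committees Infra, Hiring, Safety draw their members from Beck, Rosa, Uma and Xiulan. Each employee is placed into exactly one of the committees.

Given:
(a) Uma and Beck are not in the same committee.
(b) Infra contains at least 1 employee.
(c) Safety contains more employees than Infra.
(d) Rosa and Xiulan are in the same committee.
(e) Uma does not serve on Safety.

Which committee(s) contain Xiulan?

From (e): Uma ∉ Safety.
Suppose Xiulan ∈ Infra: no assignment then satisfies all the clues, so Xiulan ∉ Infra.

Xiulan: Safety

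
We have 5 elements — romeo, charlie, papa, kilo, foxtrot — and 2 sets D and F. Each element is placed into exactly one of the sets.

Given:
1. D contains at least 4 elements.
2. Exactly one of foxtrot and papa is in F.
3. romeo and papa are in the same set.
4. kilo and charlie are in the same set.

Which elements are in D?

D = {charlie, kilo, papa, romeo}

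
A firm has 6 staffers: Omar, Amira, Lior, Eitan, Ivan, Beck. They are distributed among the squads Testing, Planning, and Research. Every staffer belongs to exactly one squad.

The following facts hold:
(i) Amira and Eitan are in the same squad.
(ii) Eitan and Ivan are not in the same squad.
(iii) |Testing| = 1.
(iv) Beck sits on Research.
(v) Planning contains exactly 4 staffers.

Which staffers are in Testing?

Testing = {Ivan}

From (iv): Beck ∈ Research.
Suppose Omar ∈ Testing: no assignment then satisfies all the clues, so Omar ∉ Testing.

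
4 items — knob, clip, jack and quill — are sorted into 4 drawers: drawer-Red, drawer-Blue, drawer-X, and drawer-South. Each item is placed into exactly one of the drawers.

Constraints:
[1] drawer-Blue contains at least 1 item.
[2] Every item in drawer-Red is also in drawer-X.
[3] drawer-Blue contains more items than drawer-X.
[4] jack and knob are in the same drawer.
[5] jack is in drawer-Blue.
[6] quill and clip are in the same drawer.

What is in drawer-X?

drawer-X = {}

From (5): jack ∈ drawer-Blue.
(4): knob matches jack: knob ∉ drawer-Red.
(4): knob matches jack: knob ∈ drawer-Blue.
Suppose clip ∈ drawer-X: no assignment then satisfies all the clues, so clip ∉ drawer-X.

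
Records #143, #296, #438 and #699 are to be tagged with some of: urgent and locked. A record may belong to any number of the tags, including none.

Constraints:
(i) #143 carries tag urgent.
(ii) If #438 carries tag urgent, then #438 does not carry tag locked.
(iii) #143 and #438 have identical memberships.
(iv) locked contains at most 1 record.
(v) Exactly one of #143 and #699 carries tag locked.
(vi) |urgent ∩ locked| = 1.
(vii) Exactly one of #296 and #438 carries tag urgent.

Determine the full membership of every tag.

From (i): #143 ∈ urgent.
(iii): #438 matches #143: #438 ∈ urgent.
(vii) (exactly one): #296 ∉ urgent.
(ii): #438 ∉ locked.
(iii): #143 matches #438: #143 ∉ locked.
(v) (exactly one): #699 ∈ locked.
(iv): locked already has 1, so the rest are out.
Suppose #699 ∉ urgent: no assignment then satisfies all the clues, so #699 ∈ urgent.

urgent = {#143, #438, #699}; locked = {#699}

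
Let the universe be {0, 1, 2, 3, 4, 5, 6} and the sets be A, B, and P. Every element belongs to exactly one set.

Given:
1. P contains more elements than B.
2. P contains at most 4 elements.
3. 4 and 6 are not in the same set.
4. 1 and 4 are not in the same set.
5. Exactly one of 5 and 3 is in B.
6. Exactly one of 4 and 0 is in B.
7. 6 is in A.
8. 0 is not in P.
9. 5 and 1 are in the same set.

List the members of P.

From (7): 6 ∈ A.
From (8): 0 ∉ P.
(3): 4 ∉ A.
Suppose 1 ∉ P: no assignment then satisfies all the clues, so 1 ∈ P.

P = {1, 2, 5}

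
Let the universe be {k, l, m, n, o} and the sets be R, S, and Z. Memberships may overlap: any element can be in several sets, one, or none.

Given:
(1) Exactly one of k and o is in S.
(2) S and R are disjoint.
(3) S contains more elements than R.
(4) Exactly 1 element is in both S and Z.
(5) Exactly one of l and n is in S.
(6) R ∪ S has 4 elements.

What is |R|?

1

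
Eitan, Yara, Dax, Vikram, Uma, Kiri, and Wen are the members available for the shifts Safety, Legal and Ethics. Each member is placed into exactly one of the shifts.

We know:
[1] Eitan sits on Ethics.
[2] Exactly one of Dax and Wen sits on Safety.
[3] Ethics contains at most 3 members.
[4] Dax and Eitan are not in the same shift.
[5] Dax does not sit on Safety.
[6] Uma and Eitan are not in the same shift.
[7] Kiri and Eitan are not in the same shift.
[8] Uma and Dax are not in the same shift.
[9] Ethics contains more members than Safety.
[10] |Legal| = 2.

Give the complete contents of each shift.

Safety = {Uma, Wen}; Legal = {Dax, Kiri}; Ethics = {Eitan, Vikram, Yara}

From (1): Eitan ∈ Ethics.
From (5): Dax ∉ Safety.
(2) (exactly one): Wen ∈ Safety.
(4): Dax ∉ Ethics.
(6): Uma ∉ Ethics.
(7): Kiri ∉ Ethics.
Only one shift left: Dax ∈ Legal.
(8): Uma ∉ Legal.
Only one shift left: Uma ∈ Safety.
Suppose Yara ∈ Safety: no assignment then satisfies all the clues, so Yara ∉ Safety.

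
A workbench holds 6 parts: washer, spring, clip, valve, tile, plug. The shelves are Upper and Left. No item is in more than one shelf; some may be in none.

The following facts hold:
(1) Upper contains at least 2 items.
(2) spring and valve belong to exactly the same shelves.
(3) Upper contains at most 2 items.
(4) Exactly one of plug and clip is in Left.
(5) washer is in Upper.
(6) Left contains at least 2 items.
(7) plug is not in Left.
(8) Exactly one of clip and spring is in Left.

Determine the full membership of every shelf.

Upper = {plug, washer}; Left = {clip, tile}

From (5): washer ∈ Upper.
From (7): plug ∉ Left.
(4) (exactly one): clip ∈ Left.
(8) (exactly one): spring ∉ Left.
(2): valve matches spring: valve ∉ Left.
(6): only 2 candidates remain for Left, so all are in.
Suppose spring ∈ Upper: no assignment then satisfies all the clues, so spring ∉ Upper.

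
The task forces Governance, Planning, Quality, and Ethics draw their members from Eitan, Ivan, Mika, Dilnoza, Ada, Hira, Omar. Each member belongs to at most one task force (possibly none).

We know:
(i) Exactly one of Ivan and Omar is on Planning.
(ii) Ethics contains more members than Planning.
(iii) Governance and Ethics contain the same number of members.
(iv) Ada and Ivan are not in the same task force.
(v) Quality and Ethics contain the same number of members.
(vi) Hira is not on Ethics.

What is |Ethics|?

2

From (vi): Hira ∉ Ethics.
Suppose Eitan ∈ Planning: no assignment then satisfies all the clues, so Eitan ∉ Planning.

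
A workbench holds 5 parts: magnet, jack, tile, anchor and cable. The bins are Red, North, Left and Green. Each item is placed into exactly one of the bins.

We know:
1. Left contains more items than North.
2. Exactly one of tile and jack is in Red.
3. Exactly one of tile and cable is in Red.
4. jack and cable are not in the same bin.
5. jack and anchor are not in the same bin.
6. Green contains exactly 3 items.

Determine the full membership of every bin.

Red = {tile}; North = {}; Left = {jack}; Green = {anchor, cable, magnet}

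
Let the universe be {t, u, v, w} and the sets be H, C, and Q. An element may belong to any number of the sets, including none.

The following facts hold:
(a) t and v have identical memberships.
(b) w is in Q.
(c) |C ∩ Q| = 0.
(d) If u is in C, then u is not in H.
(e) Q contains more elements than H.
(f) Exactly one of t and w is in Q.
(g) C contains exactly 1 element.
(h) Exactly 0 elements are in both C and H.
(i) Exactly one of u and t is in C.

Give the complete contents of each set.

H = {}; C = {u}; Q = {w}

From (b): w ∈ Q.
(f) (exactly one): t ∉ Q.
(a): v matches t: v ∉ Q.
Suppose t ∈ H: no assignment then satisfies all the clues, so t ∉ H.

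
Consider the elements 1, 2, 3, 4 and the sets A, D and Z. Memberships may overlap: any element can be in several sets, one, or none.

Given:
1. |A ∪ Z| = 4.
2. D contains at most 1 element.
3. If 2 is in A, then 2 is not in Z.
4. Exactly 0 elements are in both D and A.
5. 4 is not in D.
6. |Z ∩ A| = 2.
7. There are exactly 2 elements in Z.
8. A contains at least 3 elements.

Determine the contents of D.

D = {}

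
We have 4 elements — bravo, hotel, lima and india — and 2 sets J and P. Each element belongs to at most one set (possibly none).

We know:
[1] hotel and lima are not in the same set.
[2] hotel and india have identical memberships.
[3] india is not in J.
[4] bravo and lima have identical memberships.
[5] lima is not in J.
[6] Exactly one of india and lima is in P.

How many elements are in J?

0

From (3): india ∉ J.
From (5): lima ∉ J.
(2): hotel matches india: hotel ∉ J.
(4): bravo matches lima: bravo ∉ J.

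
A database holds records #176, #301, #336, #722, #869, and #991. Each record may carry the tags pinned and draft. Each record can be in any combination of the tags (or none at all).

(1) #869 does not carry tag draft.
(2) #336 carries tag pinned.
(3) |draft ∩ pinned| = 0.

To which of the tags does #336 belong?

#336: pinned

From (1): #869 ∉ draft.
From (2): #336 ∈ pinned.
Suppose #336 ∈ draft: no assignment then satisfies all the clues, so #336 ∉ draft.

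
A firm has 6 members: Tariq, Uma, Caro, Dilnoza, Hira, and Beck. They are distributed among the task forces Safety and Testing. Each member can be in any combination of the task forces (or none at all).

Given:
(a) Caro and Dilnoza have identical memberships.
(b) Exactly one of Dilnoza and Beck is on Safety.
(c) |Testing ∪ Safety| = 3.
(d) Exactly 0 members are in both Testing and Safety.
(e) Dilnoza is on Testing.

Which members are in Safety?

Safety = {Beck}

From (e): Dilnoza ∈ Testing.
(a): Caro matches Dilnoza: Caro ∈ Testing.
Suppose Tariq ∈ Safety: no assignment then satisfies all the clues, so Tariq ∉ Safety.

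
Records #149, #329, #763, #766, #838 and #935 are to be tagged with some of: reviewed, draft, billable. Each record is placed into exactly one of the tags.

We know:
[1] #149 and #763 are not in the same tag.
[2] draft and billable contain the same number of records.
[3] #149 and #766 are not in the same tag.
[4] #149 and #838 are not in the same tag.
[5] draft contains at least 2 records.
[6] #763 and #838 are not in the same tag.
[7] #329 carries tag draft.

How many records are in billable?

2

From (7): #329 ∈ draft.
Suppose #766 ∈ draft: no assignment then satisfies all the clues, so #766 ∉ draft.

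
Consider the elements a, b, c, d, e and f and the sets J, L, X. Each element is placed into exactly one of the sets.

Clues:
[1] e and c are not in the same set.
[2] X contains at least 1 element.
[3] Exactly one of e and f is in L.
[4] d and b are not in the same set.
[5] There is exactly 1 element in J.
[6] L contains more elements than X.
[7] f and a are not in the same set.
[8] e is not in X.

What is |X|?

2

From (8): e ∉ X.
Suppose a ∈ J: no assignment then satisfies all the clues, so a ∉ J.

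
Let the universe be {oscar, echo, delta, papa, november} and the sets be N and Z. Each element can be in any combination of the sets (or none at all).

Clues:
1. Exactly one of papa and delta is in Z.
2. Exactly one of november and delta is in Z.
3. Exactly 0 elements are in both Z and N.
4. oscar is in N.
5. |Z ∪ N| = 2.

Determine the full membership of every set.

N = {oscar}; Z = {delta}

From (4): oscar ∈ N.
Suppose oscar ∈ Z: no assignment then satisfies all the clues, so oscar ∉ Z.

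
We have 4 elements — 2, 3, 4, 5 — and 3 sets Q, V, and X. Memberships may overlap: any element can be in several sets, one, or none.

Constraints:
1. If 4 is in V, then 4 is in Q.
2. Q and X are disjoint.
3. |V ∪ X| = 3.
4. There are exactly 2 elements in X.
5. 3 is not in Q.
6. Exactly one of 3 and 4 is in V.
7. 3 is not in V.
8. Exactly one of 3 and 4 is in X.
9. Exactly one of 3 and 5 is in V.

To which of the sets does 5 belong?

5: V, X

From (5): 3 ∉ Q.
From (7): 3 ∉ V.
(6) (exactly one): 4 ∈ V.
(9) (exactly one): 5 ∈ V.
(1): 4 ∈ Q.
(2) (disjoint): 4 ∉ X.
(8) (exactly one): 3 ∈ X.
Suppose 5 ∈ Q: no assignment then satisfies all the clues, so 5 ∉ Q.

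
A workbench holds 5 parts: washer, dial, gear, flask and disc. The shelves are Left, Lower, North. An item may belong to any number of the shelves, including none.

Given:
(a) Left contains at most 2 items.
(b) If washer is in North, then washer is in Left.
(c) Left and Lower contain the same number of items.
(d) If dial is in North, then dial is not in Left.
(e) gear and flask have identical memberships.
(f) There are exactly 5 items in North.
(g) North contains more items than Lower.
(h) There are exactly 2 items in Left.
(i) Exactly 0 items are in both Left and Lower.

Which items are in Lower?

Lower = {flask, gear}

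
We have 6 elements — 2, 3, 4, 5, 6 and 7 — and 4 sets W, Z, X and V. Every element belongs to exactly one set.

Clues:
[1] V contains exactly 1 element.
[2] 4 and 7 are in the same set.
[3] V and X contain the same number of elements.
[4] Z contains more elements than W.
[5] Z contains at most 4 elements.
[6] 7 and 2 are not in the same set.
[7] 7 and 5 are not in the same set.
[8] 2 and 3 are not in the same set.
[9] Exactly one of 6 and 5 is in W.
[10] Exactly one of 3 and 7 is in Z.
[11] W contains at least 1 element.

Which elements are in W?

W = {5}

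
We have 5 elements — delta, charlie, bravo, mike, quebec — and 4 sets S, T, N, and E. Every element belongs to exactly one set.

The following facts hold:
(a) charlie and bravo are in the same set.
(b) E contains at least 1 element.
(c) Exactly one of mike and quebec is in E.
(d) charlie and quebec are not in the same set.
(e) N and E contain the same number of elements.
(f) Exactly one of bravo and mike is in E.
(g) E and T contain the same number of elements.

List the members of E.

E = {mike}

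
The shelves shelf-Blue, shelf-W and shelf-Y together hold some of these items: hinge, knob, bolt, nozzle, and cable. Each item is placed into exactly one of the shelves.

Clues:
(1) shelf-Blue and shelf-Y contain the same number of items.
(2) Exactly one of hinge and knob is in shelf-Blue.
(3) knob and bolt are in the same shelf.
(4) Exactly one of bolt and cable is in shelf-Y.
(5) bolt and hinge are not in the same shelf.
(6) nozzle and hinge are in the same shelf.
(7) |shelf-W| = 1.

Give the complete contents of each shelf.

shelf-Blue = {hinge, nozzle}; shelf-W = {cable}; shelf-Y = {bolt, knob}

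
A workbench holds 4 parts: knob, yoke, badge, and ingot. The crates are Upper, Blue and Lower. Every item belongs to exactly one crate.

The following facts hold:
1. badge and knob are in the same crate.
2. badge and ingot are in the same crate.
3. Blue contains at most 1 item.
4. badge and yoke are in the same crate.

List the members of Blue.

Blue = {}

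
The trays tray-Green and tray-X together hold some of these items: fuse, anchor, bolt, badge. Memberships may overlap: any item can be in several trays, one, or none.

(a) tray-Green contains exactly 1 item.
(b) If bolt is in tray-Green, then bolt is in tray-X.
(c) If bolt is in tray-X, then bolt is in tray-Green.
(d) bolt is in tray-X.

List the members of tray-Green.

From (d): bolt ∈ tray-X.
(c): bolt ∈ tray-Green.
(a): tray-Green already has 1, so the rest are out.

tray-Green = {bolt}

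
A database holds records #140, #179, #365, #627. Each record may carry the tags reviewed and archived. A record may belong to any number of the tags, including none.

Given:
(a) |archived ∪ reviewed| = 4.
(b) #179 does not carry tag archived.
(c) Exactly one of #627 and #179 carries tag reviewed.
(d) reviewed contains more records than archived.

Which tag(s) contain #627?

#627: archived

From (b): #179 ∉ archived.
Suppose #627 ∈ reviewed: no assignment then satisfies all the clues, so #627 ∉ reviewed.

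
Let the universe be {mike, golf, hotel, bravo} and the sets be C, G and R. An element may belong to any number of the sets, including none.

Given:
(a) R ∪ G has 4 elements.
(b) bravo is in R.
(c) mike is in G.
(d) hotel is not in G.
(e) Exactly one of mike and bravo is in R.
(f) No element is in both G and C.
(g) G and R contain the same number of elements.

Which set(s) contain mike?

mike: G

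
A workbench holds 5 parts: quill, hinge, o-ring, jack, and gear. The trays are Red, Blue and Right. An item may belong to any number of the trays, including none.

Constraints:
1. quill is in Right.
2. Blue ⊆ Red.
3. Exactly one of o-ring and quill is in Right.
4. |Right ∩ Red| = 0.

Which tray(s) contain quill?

quill: Right

From (1): quill ∈ Right.
(3) (exactly one): o-ring ∉ Right.
Suppose quill ∈ Red: no assignment then satisfies all the clues, so quill ∉ Red.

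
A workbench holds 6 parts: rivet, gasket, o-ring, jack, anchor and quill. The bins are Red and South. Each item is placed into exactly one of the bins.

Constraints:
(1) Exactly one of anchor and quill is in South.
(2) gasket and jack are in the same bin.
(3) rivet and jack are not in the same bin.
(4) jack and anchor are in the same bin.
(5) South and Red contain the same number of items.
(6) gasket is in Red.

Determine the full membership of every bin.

Red = {anchor, gasket, jack}; South = {o-ring, quill, rivet}

From (6): gasket ∈ Red.
(2): jack matches gasket: jack ∈ Red.
(3): rivet ∉ Red.
(4): anchor matches jack: anchor ∈ Red.
Only one bin left: rivet ∈ South.
(1) (exactly one): quill ∈ South.
Suppose o-ring ∈ Red: no assignment then satisfies all the clues, so o-ring ∉ Red.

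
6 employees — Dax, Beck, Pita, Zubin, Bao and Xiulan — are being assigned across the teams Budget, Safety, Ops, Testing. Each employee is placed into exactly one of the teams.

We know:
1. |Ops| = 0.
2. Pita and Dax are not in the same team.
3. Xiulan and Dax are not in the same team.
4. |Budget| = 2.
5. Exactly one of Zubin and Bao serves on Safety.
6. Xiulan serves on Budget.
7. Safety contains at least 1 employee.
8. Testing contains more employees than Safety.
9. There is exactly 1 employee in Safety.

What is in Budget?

Budget = {Pita, Xiulan}

From (6): Xiulan ∈ Budget.
(1): Ops already has 0, so the rest are out.
(3): Dax ∉ Budget.
Suppose Beck ∈ Budget: no assignment then satisfies all the clues, so Beck ∉ Budget.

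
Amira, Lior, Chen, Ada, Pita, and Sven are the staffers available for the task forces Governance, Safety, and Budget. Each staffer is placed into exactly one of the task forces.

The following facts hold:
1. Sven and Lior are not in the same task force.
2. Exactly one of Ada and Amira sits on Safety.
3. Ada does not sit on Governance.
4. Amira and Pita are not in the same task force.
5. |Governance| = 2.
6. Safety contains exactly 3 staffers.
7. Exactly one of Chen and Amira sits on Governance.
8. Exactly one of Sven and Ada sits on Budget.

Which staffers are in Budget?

From (3): Ada ∉ Governance.
Suppose Amira ∈ Budget: no assignment then satisfies all the clues, so Amira ∉ Budget.

Budget = {Sven}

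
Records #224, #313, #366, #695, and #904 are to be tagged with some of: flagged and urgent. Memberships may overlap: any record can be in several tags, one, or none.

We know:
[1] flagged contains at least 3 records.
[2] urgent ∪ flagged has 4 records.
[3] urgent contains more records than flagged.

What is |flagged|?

3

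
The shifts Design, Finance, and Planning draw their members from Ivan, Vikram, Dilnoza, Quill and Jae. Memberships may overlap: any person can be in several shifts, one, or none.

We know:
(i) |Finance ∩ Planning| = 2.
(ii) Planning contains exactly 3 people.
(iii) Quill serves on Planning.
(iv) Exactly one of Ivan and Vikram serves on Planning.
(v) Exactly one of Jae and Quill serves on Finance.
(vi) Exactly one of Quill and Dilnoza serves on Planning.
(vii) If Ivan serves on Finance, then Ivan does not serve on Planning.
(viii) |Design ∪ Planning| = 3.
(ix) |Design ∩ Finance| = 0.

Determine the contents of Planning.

Planning = {Jae, Quill, Vikram}

From (iii): Quill ∈ Planning.
(vi) (exactly one): Dilnoza ∉ Planning.
Suppose Ivan ∈ Planning: no assignment then satisfies all the clues, so Ivan ∉ Planning.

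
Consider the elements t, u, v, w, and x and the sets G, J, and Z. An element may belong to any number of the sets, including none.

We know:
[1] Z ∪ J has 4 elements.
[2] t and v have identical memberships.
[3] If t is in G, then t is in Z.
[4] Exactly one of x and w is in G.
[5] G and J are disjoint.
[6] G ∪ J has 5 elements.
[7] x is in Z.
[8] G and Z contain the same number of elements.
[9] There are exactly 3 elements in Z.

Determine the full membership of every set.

G = {t, v, w}; J = {u, x}; Z = {t, v, x}

From (7): x ∈ Z.
Suppose t ∉ G: no assignment then satisfies all the clues, so t ∈ G.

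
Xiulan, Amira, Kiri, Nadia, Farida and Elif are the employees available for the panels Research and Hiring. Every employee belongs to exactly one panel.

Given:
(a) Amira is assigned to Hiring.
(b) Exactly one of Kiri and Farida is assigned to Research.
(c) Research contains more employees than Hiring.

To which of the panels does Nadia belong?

Nadia: Research

From (a): Amira ∈ Hiring.
Suppose Nadia ∉ Research: no assignment then satisfies all the clues, so Nadia ∈ Research.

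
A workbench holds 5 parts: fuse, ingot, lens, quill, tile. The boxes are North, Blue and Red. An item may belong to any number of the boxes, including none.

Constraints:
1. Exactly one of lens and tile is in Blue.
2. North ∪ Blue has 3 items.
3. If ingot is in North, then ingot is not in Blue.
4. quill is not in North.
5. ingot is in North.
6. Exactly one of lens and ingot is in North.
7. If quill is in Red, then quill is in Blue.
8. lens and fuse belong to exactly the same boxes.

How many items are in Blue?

2

From (4): quill ∉ North.
From (5): ingot ∈ North.
(3): ingot ∉ Blue.
(6) (exactly one): lens ∉ North.
(8): fuse matches lens: fuse ∉ North.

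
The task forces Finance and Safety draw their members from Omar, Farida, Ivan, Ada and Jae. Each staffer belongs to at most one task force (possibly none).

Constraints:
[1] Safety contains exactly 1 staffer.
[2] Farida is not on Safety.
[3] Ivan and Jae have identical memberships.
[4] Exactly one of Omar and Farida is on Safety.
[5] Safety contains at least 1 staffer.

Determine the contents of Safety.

From (2): Farida ∉ Safety.
(4) (exactly one): Omar ∈ Safety.
(1): Safety already has 1, so the rest are out.

Safety = {Omar}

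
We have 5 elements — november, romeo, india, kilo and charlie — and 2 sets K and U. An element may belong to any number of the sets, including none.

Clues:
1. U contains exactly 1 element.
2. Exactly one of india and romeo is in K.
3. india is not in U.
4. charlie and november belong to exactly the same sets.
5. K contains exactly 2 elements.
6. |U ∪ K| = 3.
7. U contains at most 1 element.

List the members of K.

K = {india, kilo}

From (3): india ∉ U.
Suppose november ∈ K: no assignment then satisfies all the clues, so november ∉ K.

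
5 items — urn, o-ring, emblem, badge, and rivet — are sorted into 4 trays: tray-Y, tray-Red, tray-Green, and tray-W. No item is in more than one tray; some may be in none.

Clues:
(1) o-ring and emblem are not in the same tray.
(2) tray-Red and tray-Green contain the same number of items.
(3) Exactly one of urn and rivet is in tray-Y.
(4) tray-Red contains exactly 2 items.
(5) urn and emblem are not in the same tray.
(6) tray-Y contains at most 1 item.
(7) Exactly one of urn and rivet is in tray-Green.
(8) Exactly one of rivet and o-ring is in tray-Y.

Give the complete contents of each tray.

tray-Y = {rivet}; tray-Red = {badge, emblem}; tray-Green = {o-ring, urn}; tray-W = {}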